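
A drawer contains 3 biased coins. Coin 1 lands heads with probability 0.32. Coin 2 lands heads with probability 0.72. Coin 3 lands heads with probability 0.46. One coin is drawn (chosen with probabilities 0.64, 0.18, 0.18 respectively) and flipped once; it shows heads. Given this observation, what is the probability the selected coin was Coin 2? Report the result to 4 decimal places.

Tabulate prior·likelihood by source: [1] prior 0.64, lik 0.32, product 0.2048; [2] prior 0.18, lik 0.72, product 0.1296; [3] prior 0.18, lik 0.46, product 0.08280.
Normalizing constant = 0.41720; the posterior for Coin 2 is its product over the sum, 0.1296/0.41720 = 0.3106.

Posterior probability ≈ 0.3106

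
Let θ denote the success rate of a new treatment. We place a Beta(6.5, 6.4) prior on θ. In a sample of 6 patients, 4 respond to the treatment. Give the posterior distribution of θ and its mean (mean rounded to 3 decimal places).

The binomial likelihood is conjugate to the Beta prior: with 4 successes and 2 failures, the posterior is Beta(6.5+4, 6.4+2) = Beta(10.5, 8.4).
Posterior mean = α/(α+β) = 10.5/18.9 = 0.556.

Posterior: Beta(10.5, 8.4); mean ≈ 0.556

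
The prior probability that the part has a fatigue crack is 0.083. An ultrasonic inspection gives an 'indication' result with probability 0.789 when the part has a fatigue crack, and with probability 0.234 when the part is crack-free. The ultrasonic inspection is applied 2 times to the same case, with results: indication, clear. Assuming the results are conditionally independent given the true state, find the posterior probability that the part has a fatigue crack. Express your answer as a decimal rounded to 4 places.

Posterior P(H) ≈ 0.0775

Let H be the event that the part has a fatigue crack; start with P(H) = 0.083. P('indication'|H) = 0.789, P('indication'|¬H) = 0.234.
Update on result 1 ('indication'): P(H) ← 0.789·0.0830 / (0.789·0.0830 + 0.234·0.9170) = 0.065487/0.28007 = 0.2338.
Update on result 2 ('clear'): P(H) ← 0.211·0.2338 / (0.211·0.2338 + 0.766·0.7662) = 0.049338/0.63623 = 0.0775.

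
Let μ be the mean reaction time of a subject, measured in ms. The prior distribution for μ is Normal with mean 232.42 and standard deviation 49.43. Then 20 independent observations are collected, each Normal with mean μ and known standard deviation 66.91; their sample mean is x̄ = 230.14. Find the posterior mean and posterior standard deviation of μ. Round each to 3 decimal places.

Posterior mean ≈ 230.331; posterior SD ≈ 14.320

Prior precision 1/τ₀² = 1/49.43² = 0.00040928; data precision n/σ² = 20/66.91² = 0.00446733.
Posterior precision = 0.00040928 + 0.00446733 = 0.00487661, giving posterior SD = 1/√0.00487661 = 14.320.
Posterior mean = (0.00040928·232.42 + 0.00446733·230.14) / 0.00487661 = 230.331.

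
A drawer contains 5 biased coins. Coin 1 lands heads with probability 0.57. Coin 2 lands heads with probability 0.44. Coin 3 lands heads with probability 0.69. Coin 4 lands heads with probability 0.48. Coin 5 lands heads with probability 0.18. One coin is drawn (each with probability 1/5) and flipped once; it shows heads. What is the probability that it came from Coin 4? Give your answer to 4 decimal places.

P(heads|C1) = 0.57; P(heads|C2) = 0.44; P(heads|C3) = 0.69; P(heads|C4) = 0.48; P(heads|C5) = 0.18.
Prior × likelihood for each source: 0.2·0.57=0.1140, 0.2·0.44=0.08800, 0.2·0.69=0.1380, 0.2·0.48=0.09600, 0.2·0.18=0.03600. Summing gives P(heads) = 0.47200.
P(Coin 4 | heads) = 0.09600 / 0.47200 = 0.2034.

Posterior probability ≈ 0.2034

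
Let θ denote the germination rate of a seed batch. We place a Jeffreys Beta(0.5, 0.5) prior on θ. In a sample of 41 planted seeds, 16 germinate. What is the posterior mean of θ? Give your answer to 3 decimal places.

Observing 16 successes and 25 failures updates Beta(0.5, 0.5) by adding the success and failure counts to the two shape parameters: α = 0.5+16 = 16.5, β = 0.5+25 = 25.5.
E[θ | data] = 16.5/(16.5+25.5) = 0.393.

Posterior mean ≈ 0.393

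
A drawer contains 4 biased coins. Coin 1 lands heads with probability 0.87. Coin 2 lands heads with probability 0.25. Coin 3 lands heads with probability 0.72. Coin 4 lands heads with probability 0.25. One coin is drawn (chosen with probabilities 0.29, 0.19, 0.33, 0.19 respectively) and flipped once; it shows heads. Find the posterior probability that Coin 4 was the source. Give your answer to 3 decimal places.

P(heads|C1) = 0.87; P(heads|C2) = 0.25; P(heads|C3) = 0.72; P(heads|C4) = 0.25.
Prior × likelihood for each source: 0.29·0.87=0.2523, 0.19·0.25=0.04750, 0.33·0.72=0.2376, 0.19·0.25=0.04750. Summing gives P(heads) = 0.58490.
P(Coin 4 | heads) = 0.04750 / 0.58490 = 0.081.

Posterior probability ≈ 0.081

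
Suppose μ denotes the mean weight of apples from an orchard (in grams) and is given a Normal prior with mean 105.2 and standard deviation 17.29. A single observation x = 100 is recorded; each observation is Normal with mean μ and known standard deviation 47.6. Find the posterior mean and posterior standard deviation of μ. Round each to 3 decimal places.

Posterior mean ≈ 104.594; posterior SD ≈ 16.251

With known σ, the Normal prior is conjugate. Weight on the data is w = (n/σ²)/(n/σ² + 1/τ₀²) = 0.00044135/(0.00044135+0.00334511) = 0.11656.
Posterior mean = w·x̄ + (1−w)·μ₀ = 0.11656·100 + 0.88344·105.2 = 104.594. Posterior variance = 1/(0.00044135+0.00334511) = 264.099, so SD = 16.251.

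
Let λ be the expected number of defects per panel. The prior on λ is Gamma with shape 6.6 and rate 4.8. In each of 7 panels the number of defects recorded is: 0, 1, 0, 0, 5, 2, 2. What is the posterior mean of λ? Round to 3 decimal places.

Posterior mean ≈ 1.407

The Poisson likelihood adds the total count to the shape and the number of exposure periods to the rate. Here ∑xᵢ = 10 and n = 7, so shape 6.6→16.6 and rate 4.8→11.8.
E[λ | data] = 16.6/11.8 = 1.407.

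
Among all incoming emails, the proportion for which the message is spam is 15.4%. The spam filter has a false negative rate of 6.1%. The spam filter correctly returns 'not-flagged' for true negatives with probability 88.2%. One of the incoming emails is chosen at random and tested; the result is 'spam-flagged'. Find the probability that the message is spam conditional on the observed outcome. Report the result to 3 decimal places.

P(H | E) ≈ 0.592

Write H for 'the message is spam'. Prior odds H:¬H = 0.154/0.846 = 0.18203. For the 'spam-flagged' outcome, the likelihood ratio is 0.939/0.118 = 7.9576.
Posterior odds = 0.18203 × 7.9576 = 1.4486, so P(H|E) = 1.4486/(1+1.4486) = 0.592.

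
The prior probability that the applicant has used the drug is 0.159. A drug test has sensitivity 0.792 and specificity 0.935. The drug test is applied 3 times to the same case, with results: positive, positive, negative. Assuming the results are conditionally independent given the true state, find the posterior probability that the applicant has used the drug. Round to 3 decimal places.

With H the event that the applicant has used the drug, the joint likelihood of the observed sequence is P(data|H) = 0.792·0.792·0.208 = 0.13047 and P(data|¬H) = 0.065·0.065·0.935 = 0.0039504.
Bayes: P(H|data) = 0.159·0.13047 / (0.159·0.13047 + 0.841·0.0039504) = 0.020745/0.024067 = 0.8620.

Posterior P(H) ≈ 0.862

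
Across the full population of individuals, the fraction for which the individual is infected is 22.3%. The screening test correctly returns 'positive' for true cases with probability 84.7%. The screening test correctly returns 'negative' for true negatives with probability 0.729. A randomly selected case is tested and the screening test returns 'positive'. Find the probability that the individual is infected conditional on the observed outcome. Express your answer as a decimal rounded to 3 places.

P(H | E) ≈ 0.473

Let H be the event that the individual is infected. P(H) = 0.223, so P(¬H) = 0.777. With E the 'positive' result, P(E|H) = 0.847 and P(E|¬H) = 0.271.
P(E) = 0.847·0.223 + 0.271·0.777 = 0.18888 + 0.21057 = 0.39945.
By Bayes' theorem, P(H|E) = 0.18888 / 0.39945 = 0.473.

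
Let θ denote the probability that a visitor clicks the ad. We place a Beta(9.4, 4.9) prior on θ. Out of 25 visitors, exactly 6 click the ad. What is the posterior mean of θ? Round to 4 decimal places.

The binomial likelihood is conjugate to the Beta prior: with 6 successes and 19 failures, the posterior is Beta(9.4+6, 4.9+19) = Beta(15.4, 23.9).
Posterior mean = α/(α+β) = 15.4/39.3 = 0.3919.

Posterior mean ≈ 0.3919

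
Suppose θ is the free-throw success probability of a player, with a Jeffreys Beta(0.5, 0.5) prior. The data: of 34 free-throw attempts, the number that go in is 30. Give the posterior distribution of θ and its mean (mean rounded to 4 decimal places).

Posterior: Beta(30.5, 4.5); mean ≈ 0.8714

The binomial likelihood is conjugate to the Beta prior: with 30 successes and 4 failures, the posterior is Beta(0.5+30, 0.5+4) = Beta(30.5, 4.5).
Posterior mean = α/(α+β) = 30.5/35 = 0.8714.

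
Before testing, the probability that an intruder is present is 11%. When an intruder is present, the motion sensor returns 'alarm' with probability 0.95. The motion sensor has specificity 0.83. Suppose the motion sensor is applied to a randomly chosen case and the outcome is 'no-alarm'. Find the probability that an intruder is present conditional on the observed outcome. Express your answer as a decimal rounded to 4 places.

Write H for 'an intruder is present'. Prior odds H:¬H = 0.11/0.89 = 0.12360. For the 'no-alarm' outcome, the likelihood ratio is 0.05/0.83 = 0.060241.
Posterior odds = 0.12360 × 0.060241 = 0.0074455, so P(H|E) = 0.0074455/(1+0.0074455) = 0.0074.

P(H | E) ≈ 0.0074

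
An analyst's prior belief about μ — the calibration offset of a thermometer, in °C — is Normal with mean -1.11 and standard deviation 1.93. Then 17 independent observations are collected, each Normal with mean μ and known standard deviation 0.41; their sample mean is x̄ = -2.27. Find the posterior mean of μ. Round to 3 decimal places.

With known σ, the Normal prior is conjugate. Weight on the data is w = (n/σ²)/(n/σ² + 1/τ₀²) = 101.130/(101.130+0.268464) = 0.99735.
Posterior mean = w·x̄ + (1−w)·μ₀ = 0.99735·-2.27 + 0.0026476·-1.11 = -2.267.

Posterior mean ≈ -2.267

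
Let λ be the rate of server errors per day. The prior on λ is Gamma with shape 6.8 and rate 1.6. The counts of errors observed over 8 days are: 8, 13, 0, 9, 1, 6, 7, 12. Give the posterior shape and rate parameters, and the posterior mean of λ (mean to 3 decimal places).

Posterior: Gamma(shape=62.8, rate=9.6); mean ≈ 6.542

Total count ∑xᵢ = 56 over n = 8 days.
Gamma is conjugate to the Poisson likelihood: posterior is Gamma(shape = 6.8+56 = 62.8, rate = 1.6+8 = 9.6).
Posterior mean = shape/rate = 62.8/9.6 = 6.542.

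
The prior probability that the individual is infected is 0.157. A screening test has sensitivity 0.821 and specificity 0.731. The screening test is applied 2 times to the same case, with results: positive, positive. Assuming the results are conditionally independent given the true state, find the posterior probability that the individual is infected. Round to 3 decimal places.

Let H be the event that the individual is infected; start with P(H) = 0.157. P('positive'|H) = 0.821, P('positive'|¬H) = 0.269.
Update on result 1 ('positive'): P(H) ← 0.821·0.1570 / (0.821·0.1570 + 0.269·0.8430) = 0.12890/0.35566 = 0.3624.
Update on result 2 ('positive'): P(H) ← 0.821·0.3624 / (0.821·0.3624 + 0.269·0.6376) = 0.29754/0.46905 = 0.6343.

Posterior P(H) ≈ 0.634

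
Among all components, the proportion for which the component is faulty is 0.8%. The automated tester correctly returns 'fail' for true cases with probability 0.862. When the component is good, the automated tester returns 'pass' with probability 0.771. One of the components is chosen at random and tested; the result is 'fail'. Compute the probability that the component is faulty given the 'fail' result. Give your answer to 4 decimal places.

Let H be the event that the component is faulty. P(H) = 0.008, so P(¬H) = 0.992. With E the 'fail' result, P(E|H) = 0.862 and P(E|¬H) = 0.229.
P(E) = 0.862·0.008 + 0.229·0.992 = 0.0068960 + 0.22717 = 0.23406.
By Bayes' theorem, P(H|E) = 0.0068960 / 0.23406 = 0.0295.

P(H | E) ≈ 0.0295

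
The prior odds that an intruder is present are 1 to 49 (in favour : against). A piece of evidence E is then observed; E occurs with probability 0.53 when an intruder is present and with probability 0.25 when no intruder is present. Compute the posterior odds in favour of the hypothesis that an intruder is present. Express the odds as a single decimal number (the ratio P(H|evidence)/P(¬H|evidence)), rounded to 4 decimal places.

Prior odds = 1/49 = 0.020408. In log-odds, ln(0.020408) = -3.8918.
Add log likelihood ratio: ln(2.1200) = 0.75142.
Posterior log-odds = -3.1404, so posterior odds = exp(-3.1404) = 0.043265.

Posterior odds ≈ 0.0433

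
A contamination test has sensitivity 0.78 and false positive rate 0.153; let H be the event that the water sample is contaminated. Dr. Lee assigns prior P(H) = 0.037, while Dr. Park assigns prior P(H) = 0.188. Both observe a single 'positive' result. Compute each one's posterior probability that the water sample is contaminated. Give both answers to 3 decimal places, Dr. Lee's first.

P('+'|H) = 0.78, P('+'|¬H) = 0.153.
Dr. Lee: numerator 0.78·0.037 = 0.028860; evidence = 0.028860+0.153·0.963 = 0.17620; posterior = 0.164.
Dr. Park: numerator 0.78·0.188 = 0.14664; evidence = 0.14664+0.153·0.812 = 0.27088; posterior = 0.541.

Dr. Lee: 0.164; Dr. Park: 0.541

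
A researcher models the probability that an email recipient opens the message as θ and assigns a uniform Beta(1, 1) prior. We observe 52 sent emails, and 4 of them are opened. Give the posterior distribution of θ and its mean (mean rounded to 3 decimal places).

Posterior: Beta(5, 49); mean ≈ 0.093

Observing 4 successes and 48 failures updates Beta(1, 1) by adding the success and failure counts to the two shape parameters: α = 1+4 = 5, β = 1+48 = 49.
E[θ | data] = 5/(5+49) = 0.093.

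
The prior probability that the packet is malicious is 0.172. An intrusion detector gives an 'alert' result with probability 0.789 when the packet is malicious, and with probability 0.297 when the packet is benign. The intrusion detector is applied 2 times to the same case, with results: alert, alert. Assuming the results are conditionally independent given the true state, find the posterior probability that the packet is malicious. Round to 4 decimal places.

Posterior P(H) ≈ 0.5945

With H the event that the packet is malicious, the joint likelihood of the observed sequence is P(data|H) = 0.789·0.789 = 0.62252 and P(data|¬H) = 0.297·0.297 = 0.088209.
Bayes: P(H|data) = 0.172·0.62252 / (0.172·0.62252 + 0.828·0.088209) = 0.10707/0.18011 = 0.5945.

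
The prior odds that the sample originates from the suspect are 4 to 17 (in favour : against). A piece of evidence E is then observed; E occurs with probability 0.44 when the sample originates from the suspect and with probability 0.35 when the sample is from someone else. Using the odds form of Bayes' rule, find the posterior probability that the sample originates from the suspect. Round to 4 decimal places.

Prior odds = 4/17 = 0.23529. In log-odds, ln(0.23529) = -1.4469.
Add log likelihood ratio: ln(1.2571) = 0.22884.
Posterior log-odds = -1.2181, so posterior odds = exp(-1.2181) = 0.29580. Converting, P(H|E) = 0.29580/1.2958 = 0.2283.

Posterior probability ≈ 0.2283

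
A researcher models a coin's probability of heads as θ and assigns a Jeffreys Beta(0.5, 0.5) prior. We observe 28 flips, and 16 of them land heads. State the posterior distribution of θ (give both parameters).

Posterior: Beta(16.5, 12.5)

Observing 16 successes and 12 failures updates Beta(0.5, 0.5) by adding the success and failure counts to the two shape parameters: α = 0.5+16 = 16.5, β = 0.5+12 = 12.5.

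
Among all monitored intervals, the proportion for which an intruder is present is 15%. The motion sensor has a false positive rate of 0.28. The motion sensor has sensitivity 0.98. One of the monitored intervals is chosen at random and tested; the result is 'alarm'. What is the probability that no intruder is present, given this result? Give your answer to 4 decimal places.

P(¬H | E) ≈ 0.6182

Let H be the event that an intruder is present. P(H) = 0.15, so P(¬H) = 0.85. With E the 'alarm' result, P(E|H) = 0.98 and P(E|¬H) = 0.28.
P(E) = 0.98·0.15 + 0.28·0.85 = 0.14700 + 0.23800 = 0.38500.
By Bayes' theorem, P(H|E) = 0.14700 / 0.38500 = 0.3818. Hence P(¬H|E) = 1 − 0.3818 = 0.6182.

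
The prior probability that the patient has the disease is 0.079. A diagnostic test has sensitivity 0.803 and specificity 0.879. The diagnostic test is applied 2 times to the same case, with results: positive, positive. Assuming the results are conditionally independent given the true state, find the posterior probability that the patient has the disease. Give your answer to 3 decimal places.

With H the event that the patient has the disease, the joint likelihood of the observed sequence is P(data|H) = 0.803·0.803 = 0.64481 and P(data|¬H) = 0.121·0.121 = 0.014641.
Bayes: P(H|data) = 0.079·0.64481 / (0.079·0.64481 + 0.921·0.014641) = 0.050940/0.064424 = 0.7907.

Posterior P(H) ≈ 0.791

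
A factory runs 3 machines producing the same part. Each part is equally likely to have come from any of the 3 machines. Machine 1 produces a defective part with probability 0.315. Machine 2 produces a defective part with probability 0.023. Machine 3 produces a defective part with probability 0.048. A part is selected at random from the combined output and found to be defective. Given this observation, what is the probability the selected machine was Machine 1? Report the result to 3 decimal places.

Posterior probability ≈ 0.816

P(defective|M1) = 0.315; P(defective|M2) = 0.023; P(defective|M3) = 0.048.
Prior × likelihood for each source: 0.333333·0.315=0.1050, 0.333333·0.023=0.007667, 0.333333·0.048=0.01600. Summing gives P(defective) = 0.12867.
P(Machine 1 | defective) = 0.1050 / 0.12867 = 0.816.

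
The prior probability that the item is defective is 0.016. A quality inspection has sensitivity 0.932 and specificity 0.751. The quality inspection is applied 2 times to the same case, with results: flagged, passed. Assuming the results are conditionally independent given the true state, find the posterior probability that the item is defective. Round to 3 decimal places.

Let H be the event that the item is defective; start with P(H) = 0.016. P('flagged'|H) = 0.932, P('flagged'|¬H) = 0.249.
Update on result 1 ('flagged'): P(H) ← 0.932·0.0160 / (0.932·0.0160 + 0.249·0.9840) = 0.014912/0.25993 = 0.0574.
Update on result 2 ('passed'): P(H) ← 0.068·0.0574 / (0.068·0.0574 + 0.751·0.9426) = 0.0039011/0.71182 = 0.0055.

Posterior P(H) ≈ 0.005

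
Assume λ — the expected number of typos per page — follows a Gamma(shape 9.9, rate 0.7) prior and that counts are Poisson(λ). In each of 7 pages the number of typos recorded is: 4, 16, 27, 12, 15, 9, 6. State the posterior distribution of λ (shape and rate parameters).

Total count ∑xᵢ = 89 over n = 7 pages.
Gamma is conjugate to the Poisson likelihood: posterior is Gamma(shape = 9.9+89 = 98.9, rate = 0.7+7 = 7.7).

Posterior: Gamma(shape=98.9, rate=7.7)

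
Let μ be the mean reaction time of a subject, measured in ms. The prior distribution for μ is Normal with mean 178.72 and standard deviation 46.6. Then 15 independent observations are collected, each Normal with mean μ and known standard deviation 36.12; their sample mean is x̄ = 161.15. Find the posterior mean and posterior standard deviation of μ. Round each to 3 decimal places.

With known σ, the Normal prior is conjugate. Weight on the data is w = (n/σ²)/(n/σ² + 1/τ₀²) = 0.0114973/(0.0114973+0.00046050) = 0.96149.
Posterior mean = w·x̄ + (1−w)·μ₀ = 0.96149·161.15 + 0.038510·178.72 = 161.827. Posterior variance = 1/(0.0114973+0.00046050) = 83.6275, so SD = 9.145.

Posterior mean ≈ 161.827; posterior SD ≈ 9.145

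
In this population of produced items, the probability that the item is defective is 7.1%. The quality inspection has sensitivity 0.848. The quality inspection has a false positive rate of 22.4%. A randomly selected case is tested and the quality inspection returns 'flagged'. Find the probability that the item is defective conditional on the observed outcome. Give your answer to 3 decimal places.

P(H | E) ≈ 0.224

Let H be the event that the item is defective. P(H) = 0.071, so P(¬H) = 0.929. With E the 'flagged' result, P(E|H) = 0.848 and P(E|¬H) = 0.224.
P(E) = 0.848·0.071 + 0.224·0.929 = 0.060208 + 0.20810 = 0.26830.
By Bayes' theorem, P(H|E) = 0.060208 / 0.26830 = 0.224.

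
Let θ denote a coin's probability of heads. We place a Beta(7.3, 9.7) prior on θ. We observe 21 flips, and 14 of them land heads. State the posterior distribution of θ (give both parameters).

The binomial likelihood is conjugate to the Beta prior: with 14 successes and 7 failures, the posterior is Beta(7.3+14, 9.7+7) = Beta(21.3, 16.7).

Posterior: Beta(21.3, 16.7)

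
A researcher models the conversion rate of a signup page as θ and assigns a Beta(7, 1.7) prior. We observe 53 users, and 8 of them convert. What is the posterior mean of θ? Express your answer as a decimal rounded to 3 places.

Observing 8 successes and 45 failures updates Beta(7, 1.7) by adding the success and failure counts to the two shape parameters: α = 7+8 = 15, β = 1.7+45 = 46.7.
Posterior mean = α/(α+β) = 15/61.7 = 0.243.

Posterior mean ≈ 0.243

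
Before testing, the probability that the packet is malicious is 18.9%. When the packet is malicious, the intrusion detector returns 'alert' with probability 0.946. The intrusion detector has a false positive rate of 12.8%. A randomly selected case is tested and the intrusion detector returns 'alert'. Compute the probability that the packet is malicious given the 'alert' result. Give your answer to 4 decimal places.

Write H for 'the packet is malicious'. Prior odds H:¬H = 0.189/0.811 = 0.23305. For the 'alert' outcome, the likelihood ratio is 0.946/0.128 = 7.3906.
Posterior odds = 0.23305 × 7.3906 = 1.7224, so P(H|E) = 1.7224/(1+1.7224) = 0.6327.

P(H | E) ≈ 0.6327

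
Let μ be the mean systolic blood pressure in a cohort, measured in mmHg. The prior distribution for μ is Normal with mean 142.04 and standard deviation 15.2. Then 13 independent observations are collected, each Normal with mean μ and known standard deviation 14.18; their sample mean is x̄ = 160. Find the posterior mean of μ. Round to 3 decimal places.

With known σ, the Normal prior is conjugate. Weight on the data is w = (n/σ²)/(n/σ² + 1/τ₀²) = 0.0646533/(0.0646533+0.00432825) = 0.93725.
Posterior mean = w·x̄ + (1−w)·μ₀ = 0.93725·160 + 0.062745·142.04 = 158.873.

Posterior mean ≈ 158.873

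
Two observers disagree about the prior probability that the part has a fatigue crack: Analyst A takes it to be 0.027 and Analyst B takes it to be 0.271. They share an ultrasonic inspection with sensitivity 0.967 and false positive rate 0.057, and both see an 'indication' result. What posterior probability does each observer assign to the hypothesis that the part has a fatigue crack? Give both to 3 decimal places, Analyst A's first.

Analyst A: 0.320; Analyst B: 0.863

P('+'|H) = 0.967, P('+'|¬H) = 0.057.
Analyst A: numerator 0.967·0.027 = 0.026109; evidence = 0.026109+0.057·0.973 = 0.081570; posterior = 0.320.
Analyst B: numerator 0.967·0.271 = 0.26206; evidence = 0.26206+0.057·0.729 = 0.30361; posterior = 0.863.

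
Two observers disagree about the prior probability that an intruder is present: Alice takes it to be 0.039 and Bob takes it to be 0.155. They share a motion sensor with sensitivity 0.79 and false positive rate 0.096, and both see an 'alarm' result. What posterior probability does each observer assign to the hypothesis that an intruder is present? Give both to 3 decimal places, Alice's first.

Alice: 0.250; Bob: 0.602

The likelihood ratio for an 'alarm' result is 0.79/0.096 = 8.2292.
Alice: prior odds 0.039/0.961 = 0.040583; posterior odds 0.33396; posterior probability 0.250.
Bob: prior odds 0.155/0.845 = 0.18343; posterior odds 1.5095; posterior probability 0.602.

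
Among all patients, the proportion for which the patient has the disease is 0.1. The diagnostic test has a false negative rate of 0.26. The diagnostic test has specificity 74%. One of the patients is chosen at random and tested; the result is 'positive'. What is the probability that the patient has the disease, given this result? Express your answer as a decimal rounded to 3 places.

P(H | E) ≈ 0.240

Let H be the event that the patient has the disease. P(H) = 0.1, so P(¬H) = 0.9. With E the 'positive' result, P(E|H) = 0.74 and P(E|¬H) = 0.26.
P(E) = 0.74·0.1 + 0.26·0.9 = 0.074000 + 0.23400 = 0.30800.
By Bayes' theorem, P(H|E) = 0.074000 / 0.30800 = 0.240.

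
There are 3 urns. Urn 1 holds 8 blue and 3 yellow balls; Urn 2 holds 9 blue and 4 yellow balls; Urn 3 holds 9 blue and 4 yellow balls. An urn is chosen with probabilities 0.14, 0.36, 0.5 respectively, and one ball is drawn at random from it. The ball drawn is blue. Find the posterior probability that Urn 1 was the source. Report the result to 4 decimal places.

P(blue|Urn 1) = 0.7273; P(blue|Urn 2) = 0.6923; P(blue|Urn 3) = 0.6923.
Prior × likelihood for each source: 0.14·0.7273=0.1018, 0.36·0.6923=0.2492, 0.5·0.6923=0.3462. Summing gives P(blue) = 0.69720.
P(Urn 1 | blue) = 0.1018 / 0.69720 = 0.1460.

Posterior probability ≈ 0.1460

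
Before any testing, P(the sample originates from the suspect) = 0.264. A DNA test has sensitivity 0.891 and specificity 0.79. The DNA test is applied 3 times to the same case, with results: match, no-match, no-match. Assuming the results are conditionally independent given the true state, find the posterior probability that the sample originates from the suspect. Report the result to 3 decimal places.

Posterior P(H) ≈ 0.028

With H the event that the sample originates from the suspect, the joint likelihood of the observed sequence is P(data|H) = 0.891·0.109·0.109 = 0.010586 and P(data|¬H) = 0.21·0.79·0.79 = 0.13106.
Bayes: P(H|data) = 0.264·0.010586 / (0.264·0.010586 + 0.736·0.13106) = 0.0027947/0.099256 = 0.0282.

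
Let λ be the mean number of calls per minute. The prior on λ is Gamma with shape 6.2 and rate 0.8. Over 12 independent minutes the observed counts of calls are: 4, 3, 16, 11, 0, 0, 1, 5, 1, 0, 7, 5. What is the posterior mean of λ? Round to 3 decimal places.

Posterior mean ≈ 4.625

The Poisson likelihood adds the total count to the shape and the number of exposure periods to the rate. Here ∑xᵢ = 53 and n = 12, so shape 6.2→59.2 and rate 0.8→12.8.
E[λ | data] = 59.2/12.8 = 4.625.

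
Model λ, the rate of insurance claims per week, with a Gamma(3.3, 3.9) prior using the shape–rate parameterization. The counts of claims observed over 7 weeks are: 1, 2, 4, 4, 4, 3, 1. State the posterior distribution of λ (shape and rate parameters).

Posterior: Gamma(shape=22.3, rate=10.9)

The Poisson likelihood adds the total count to the shape and the number of exposure periods to the rate. Here ∑xᵢ = 19 and n = 7, so shape 3.3→22.3 and rate 3.9→10.9.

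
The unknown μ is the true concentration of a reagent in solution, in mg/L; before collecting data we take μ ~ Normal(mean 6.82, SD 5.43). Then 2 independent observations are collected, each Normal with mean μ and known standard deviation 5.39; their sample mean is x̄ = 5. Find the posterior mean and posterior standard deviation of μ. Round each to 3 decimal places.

With known σ, the Normal prior is conjugate. Weight on the data is w = (n/σ²)/(n/σ² + 1/τ₀²) = 0.0688418/(0.0688418+0.0339157) = 0.66994.
Posterior mean = w·x̄ + (1−w)·μ₀ = 0.66994·5 + 0.33006·6.82 = 5.601. Posterior variance = 1/(0.0688418+0.0339157) = 9.73165, so SD = 3.120.

Posterior mean ≈ 5.601; posterior SD ≈ 3.120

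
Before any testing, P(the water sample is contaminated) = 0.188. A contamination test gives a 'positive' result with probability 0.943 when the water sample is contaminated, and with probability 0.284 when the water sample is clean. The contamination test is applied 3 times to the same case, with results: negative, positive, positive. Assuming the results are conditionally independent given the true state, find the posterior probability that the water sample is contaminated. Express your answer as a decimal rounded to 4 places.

Let H be the event that the water sample is contaminated; start with P(H) = 0.188. P('positive'|H) = 0.943, P('positive'|¬H) = 0.284.
Update on result 1 ('negative'): P(H) ← 0.057·0.1880 / (0.057·0.1880 + 0.716·0.8120) = 0.010716/0.59211 = 0.0181.
Update on result 2 ('positive'): P(H) ← 0.943·0.0181 / (0.943·0.0181 + 0.284·0.9819) = 0.017066/0.29593 = 0.0577.
Update on result 3 ('positive'): P(H) ← 0.943·0.0577 / (0.943·0.0577 + 0.284·0.9423) = 0.054384/0.32201 = 0.1689.

Posterior P(H) ≈ 0.1689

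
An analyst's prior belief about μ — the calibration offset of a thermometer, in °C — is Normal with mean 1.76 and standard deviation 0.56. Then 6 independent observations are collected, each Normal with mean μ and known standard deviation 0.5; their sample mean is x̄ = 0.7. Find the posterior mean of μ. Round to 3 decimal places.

Prior precision 1/τ₀² = 1/0.56² = 3.18878; data precision n/σ² = 6/0.5² = 24.0000.
Posterior precision = 3.18878 + 24.0000 = 27.1888.
Posterior mean = (3.18878·1.76 + 24.0000·0.7) / 27.1888 = 0.824.

Posterior mean ≈ 0.824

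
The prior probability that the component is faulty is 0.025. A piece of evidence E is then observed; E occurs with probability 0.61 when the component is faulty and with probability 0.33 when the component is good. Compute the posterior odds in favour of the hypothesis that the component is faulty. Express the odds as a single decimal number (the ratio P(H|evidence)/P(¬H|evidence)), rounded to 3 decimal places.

Prior odds = 0.025/(1−0.025) = 0.025641. In log-odds, ln(0.025641) = -3.6636.
Add log likelihood ratio: ln(1.8485) = 0.61437.
Posterior log-odds = -3.0492, so posterior odds = exp(-3.0492) = 0.047397.

Posterior odds ≈ 0.047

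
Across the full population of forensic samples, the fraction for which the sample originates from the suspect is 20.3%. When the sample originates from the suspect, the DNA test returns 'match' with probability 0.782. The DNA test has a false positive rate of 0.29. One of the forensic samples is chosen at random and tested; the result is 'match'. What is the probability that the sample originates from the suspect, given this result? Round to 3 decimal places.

Let H be the event that the sample originates from the suspect. P(H) = 0.203, so P(¬H) = 0.797. With E the 'match' result, P(E|H) = 0.782 and P(E|¬H) = 0.29.
P(E) = 0.782·0.203 + 0.29·0.797 = 0.15875 + 0.23113 = 0.38988.
By Bayes' theorem, P(H|E) = 0.15875 / 0.38988 = 0.407.

P(H | E) ≈ 0.407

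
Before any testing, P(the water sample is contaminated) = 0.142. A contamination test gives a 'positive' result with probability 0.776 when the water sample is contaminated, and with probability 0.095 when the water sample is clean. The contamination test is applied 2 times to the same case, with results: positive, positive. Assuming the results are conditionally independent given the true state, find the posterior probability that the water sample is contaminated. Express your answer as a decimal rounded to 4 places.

Let H be the event that the water sample is contaminated; start with P(H) = 0.142. P('positive'|H) = 0.776, P('positive'|¬H) = 0.095.
Update on result 1 ('positive'): P(H) ← 0.776·0.1420 / (0.776·0.1420 + 0.095·0.8580) = 0.11019/0.19170 = 0.5748.
Update on result 2 ('positive'): P(H) ← 0.776·0.5748 / (0.776·0.5748 + 0.095·0.4252) = 0.44605/0.48644 = 0.9170.

Posterior P(H) ≈ 0.9170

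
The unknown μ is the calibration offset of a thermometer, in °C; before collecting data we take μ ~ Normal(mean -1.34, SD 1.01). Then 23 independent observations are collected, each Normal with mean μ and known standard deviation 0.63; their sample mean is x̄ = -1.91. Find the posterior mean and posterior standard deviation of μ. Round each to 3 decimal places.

With known σ, the Normal prior is conjugate. Weight on the data is w = (n/σ²)/(n/σ² + 1/τ₀²) = 57.9491/(57.9491+0.980296) = 0.98336.
Posterior mean = w·x̄ + (1−w)·μ₀ = 0.98336·-1.91 + 0.016635·-1.34 = -1.901. Posterior variance = 1/(57.9491+0.980296) = 0.0169695, so SD = 0.130.

Posterior mean ≈ -1.901; posterior SD ≈ 0.130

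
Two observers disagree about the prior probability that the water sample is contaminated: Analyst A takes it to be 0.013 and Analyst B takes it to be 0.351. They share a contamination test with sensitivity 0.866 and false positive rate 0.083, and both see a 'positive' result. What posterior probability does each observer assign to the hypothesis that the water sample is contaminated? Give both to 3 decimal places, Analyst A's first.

Analyst A: 0.121; Analyst B: 0.849

The likelihood ratio for a 'positive' result is 0.866/0.083 = 10.434.
Analyst A: prior odds 0.013/0.987 = 0.013171; posterior odds 0.13743; posterior probability 0.121.
Analyst B: prior odds 0.351/0.649 = 0.54083; posterior odds 5.6429; posterior probability 0.849.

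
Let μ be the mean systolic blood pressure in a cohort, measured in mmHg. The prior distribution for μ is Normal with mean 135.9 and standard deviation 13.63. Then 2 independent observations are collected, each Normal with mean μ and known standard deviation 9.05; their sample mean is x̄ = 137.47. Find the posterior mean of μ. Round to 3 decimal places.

Posterior mean ≈ 137.186

Prior precision 1/τ₀² = 1/13.63² = 0.00538280; data precision n/σ² = 2/9.05² = 0.0244193.
Posterior precision = 0.00538280 + 0.0244193 = 0.0298021.
Posterior mean = (0.00538280·135.9 + 0.0244193·137.47) / 0.0298021 = 137.186.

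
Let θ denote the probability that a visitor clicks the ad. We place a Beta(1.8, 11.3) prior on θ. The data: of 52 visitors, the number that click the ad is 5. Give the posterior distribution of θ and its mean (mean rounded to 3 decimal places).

Observing 5 successes and 47 failures updates Beta(1.8, 11.3) by adding the success and failure counts to the two shape parameters: α = 1.8+5 = 6.8, β = 11.3+47 = 58.3.
E[θ | data] = 6.8/(6.8+58.3) = 0.104.

Posterior: Beta(6.8, 58.3); mean ≈ 0.104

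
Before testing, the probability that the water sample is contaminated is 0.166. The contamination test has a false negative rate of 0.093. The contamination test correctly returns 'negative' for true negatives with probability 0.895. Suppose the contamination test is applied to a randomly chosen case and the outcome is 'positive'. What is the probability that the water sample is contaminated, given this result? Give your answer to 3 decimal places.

Let H be the event that the water sample is contaminated. P(H) = 0.166, so P(¬H) = 0.834. With E the 'positive' result, P(E|H) = 0.907 and P(E|¬H) = 0.105.
P(E) = 0.907·0.166 + 0.105·0.834 = 0.15056 + 0.087570 = 0.23813.
By Bayes' theorem, P(H|E) = 0.15056 / 0.23813 = 0.632.

P(H | E) ≈ 0.632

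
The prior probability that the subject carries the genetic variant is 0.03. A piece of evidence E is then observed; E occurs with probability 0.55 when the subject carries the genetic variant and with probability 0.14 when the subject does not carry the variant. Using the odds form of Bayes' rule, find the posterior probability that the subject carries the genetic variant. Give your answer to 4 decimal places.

Posterior probability ≈ 0.1083

Prior odds = 0.03/(1−0.03) = 0.030928. In log-odds, ln(0.030928) = -3.4761.
Add log likelihood ratio: ln(3.9286) = 1.3683.
Posterior log-odds = -2.1078, so posterior odds = exp(-2.1078) = 0.12150. Converting, P(H|E) = 0.12150/1.1215 = 0.1083.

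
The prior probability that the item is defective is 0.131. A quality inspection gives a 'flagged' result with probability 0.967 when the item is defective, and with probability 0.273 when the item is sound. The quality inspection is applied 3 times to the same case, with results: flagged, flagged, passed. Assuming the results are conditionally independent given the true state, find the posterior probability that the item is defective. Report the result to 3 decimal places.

With H the event that the item is defective, the joint likelihood of the observed sequence is P(data|H) = 0.967·0.967·0.033 = 0.030858 and P(data|¬H) = 0.273·0.273·0.727 = 0.054183.
Bayes: P(H|data) = 0.131·0.030858 / (0.131·0.030858 + 0.869·0.054183) = 0.0040424/0.051127 = 0.0791.

Posterior P(H) ≈ 0.079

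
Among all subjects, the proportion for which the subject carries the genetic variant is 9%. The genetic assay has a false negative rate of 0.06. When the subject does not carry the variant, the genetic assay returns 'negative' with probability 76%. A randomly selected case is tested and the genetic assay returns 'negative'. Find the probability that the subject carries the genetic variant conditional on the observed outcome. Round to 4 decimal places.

Let H be the event that the subject carries the genetic variant. P(H) = 0.09, so P(¬H) = 0.91. With E the 'negative' result, P(E|H) = 0.06 and P(E|¬H) = 0.76.
P(E) = 0.06·0.09 + 0.76·0.91 = 0.0054000 + 0.69160 = 0.69700.
By Bayes' theorem, P(H|E) = 0.0054000 / 0.69700 = 0.0077.

P(H | E) ≈ 0.0077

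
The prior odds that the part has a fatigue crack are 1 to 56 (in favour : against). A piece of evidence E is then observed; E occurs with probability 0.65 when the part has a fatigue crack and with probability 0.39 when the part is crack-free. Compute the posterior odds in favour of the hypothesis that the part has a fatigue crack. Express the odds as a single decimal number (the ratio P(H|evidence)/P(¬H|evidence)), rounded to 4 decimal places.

Prior odds = 1/56 = 0.017857.
Likelihood ratio for E = 0.65/0.39 = 1.6667.
Posterior odds = prior odds × LR = 0.029762.

Posterior odds ≈ 0.0298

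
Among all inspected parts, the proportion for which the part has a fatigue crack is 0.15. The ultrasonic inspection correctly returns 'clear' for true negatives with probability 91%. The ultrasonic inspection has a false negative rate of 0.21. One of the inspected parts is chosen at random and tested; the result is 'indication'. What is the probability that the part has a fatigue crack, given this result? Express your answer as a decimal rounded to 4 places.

P(H | E) ≈ 0.6077

Write H for 'the part has a fatigue crack'. Prior odds H:¬H = 0.15/0.85 = 0.17647. For the 'indication' outcome, the likelihood ratio is 0.79/0.09 = 8.7778.
Posterior odds = 0.17647 × 8.7778 = 1.5490, so P(H|E) = 1.5490/(1+1.5490) = 0.6077.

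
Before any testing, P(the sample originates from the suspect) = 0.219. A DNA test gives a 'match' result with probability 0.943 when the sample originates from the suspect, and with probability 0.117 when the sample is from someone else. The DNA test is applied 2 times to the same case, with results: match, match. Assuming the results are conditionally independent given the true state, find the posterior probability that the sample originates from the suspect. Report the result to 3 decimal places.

Let H be the event that the sample originates from the suspect; start with P(H) = 0.219. P('match'|H) = 0.943, P('match'|¬H) = 0.117.
Update on result 1 ('match'): P(H) ← 0.943·0.2190 / (0.943·0.2190 + 0.117·0.7810) = 0.20652/0.29789 = 0.6933.
Update on result 2 ('match'): P(H) ← 0.943·0.6933 / (0.943·0.6933 + 0.117·0.3067) = 0.65374/0.68963 = 0.9480.

Posterior P(H) ≈ 0.948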